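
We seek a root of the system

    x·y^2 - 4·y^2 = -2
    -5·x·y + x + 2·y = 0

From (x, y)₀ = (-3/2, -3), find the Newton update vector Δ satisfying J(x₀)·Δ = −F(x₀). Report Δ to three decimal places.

At (-3/2, -3): F = (-47.500, -30.000).
Jacobian J = [[y^2, 2·x·y - 8·y], [-5·y + 1, -5·x + 2]].
At the point, J = [[9.000, 33.000], [16.000, 9.500]] (det J = -442.500).
Solving J·Δ = −F gives Δ = (1.218, 1.107).

(1.218, 1.107)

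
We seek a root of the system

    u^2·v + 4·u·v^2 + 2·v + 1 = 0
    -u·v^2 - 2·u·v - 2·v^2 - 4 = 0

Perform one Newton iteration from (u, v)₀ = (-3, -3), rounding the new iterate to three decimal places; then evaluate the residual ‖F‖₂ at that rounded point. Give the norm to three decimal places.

At (-3, -3): F = (-140.000, -13.000).
Jacobian J = [[2·u·v + 4·v^2, u^2 + 8·u·v + 2], [-v^2 - 2·v, -2·u·v - 2·u - 4·v]].
At the point, J = [[54.000, 83.000], [-3.000, 0.000]] (det J = 249.000).
Solving J·Δ = −F gives Δ = (-4.333, 4.506).
Then the next iterate is (u, v)₁ = (-7.333, 1.506).
Re-evaluating at (-7.333, 1.506): F = (18.46794, 30.18243), so ‖F‖₂ = 35.384.

35.384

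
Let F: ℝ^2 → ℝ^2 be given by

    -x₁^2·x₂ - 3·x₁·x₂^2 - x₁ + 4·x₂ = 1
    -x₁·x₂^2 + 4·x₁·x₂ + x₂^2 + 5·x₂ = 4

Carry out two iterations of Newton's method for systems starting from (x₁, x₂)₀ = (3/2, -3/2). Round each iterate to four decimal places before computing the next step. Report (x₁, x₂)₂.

At (3/2, -3/2): F = (-15.2500, -21.6250).
Jacobian J = [[-2·x₁·x₂ - 3·x₂^2 - 1, -x₁^2 - 6·x₁·x₂ + 4], [-x₂^2 + 4·x₂, -2·x₁·x₂ + 4·x₁ + 2·x₂ + 5]].
At the point, J = [[-3.2500, 15.2500], [-8.2500, 12.5000]] (det J = 85.1875).
Solving J·Δ = −F gives Δ = (-1.6335, 0.6519).
Then the next iterate is (x₁, x₂)₁ = (-0.1335, -0.8481).
Round to (-0.1335, -0.8481) and repeat: F = (-3.955716, -6.972318), J = [[-3.384264, 3.302850], [-4.111674, 2.543357]].
Δ = (-2.6077, -1.4743), so (x₁, x₂)₂ = (-2.7412, -2.3224).

(-2.7412, -2.3224)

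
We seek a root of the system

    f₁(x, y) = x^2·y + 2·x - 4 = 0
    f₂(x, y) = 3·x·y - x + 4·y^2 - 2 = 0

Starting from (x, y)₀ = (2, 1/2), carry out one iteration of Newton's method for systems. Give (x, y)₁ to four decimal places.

At (2, 1/2): F = (2.0000, 0.0000).
Jacobian J = [[2·x·y + 2, x^2], [3·y - 1, 3·x + 8·y]].
At the point, J = [[4.0000, 4.0000], [0.5000, 10.0000]] (det J = 38.0000).
Solving J·Δ = −F gives Δ = (-0.5263, 0.0263).
Then the next iterate is (x, y)₁ = (1.4737, 0.5263).

(1.4737, 0.5263)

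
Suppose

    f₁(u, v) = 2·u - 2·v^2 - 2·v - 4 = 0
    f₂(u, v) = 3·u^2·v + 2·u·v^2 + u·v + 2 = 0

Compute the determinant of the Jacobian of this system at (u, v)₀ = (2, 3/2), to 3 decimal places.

244.000

J = [[2, -4·v - 2], [6·u·v + 2·v^2 + v, 3·u^2 + 4·u·v + u]].
At the point, J = [[2.000, -8.000], [24.000, 26.000]].
det J = 244.000.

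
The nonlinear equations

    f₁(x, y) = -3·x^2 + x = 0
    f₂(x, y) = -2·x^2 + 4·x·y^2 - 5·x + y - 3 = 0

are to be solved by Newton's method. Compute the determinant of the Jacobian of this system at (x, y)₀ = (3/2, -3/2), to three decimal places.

J = [[-6·x + 1, 0], [-4·x + 4·y^2 - 5, 8·x·y + 1]].
At the point, J = [[-8.000, 0.000], [-2.000, -17.000]].
det J = 136.000.

136.000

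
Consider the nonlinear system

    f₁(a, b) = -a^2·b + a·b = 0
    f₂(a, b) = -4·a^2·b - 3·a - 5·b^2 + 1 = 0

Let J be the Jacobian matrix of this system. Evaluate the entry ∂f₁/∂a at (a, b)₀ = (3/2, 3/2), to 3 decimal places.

-3.000

∂f₁/∂a = -2·a·b + b.
At (3/2, 3/2) this is -3.000.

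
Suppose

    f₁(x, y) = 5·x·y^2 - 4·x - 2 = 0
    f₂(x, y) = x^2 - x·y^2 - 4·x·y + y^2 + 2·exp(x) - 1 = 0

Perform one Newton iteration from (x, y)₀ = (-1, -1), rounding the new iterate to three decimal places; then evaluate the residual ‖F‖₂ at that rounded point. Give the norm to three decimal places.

At (-1, -1): F = (-3.000, -1.26424).
Jacobian J = [[5·y^2 - 4, 10·x·y], [2·x - y^2 - 4·y + 2·exp(x), -2·x·y - 4·x + 2·y]].
At the point, J = [[1.000, 10.000], [1.73576, 0.000]] (det J = -17.35759).
Solving J·Δ = −F gives Δ = (0.728, 0.227).
Then the next iterate is (x, y)₁ = (-0.272, -0.773).
Re-evaluating at (-0.272, -0.773): F = (-1.72464, 0.51673), so ‖F‖₂ = 1.800.

1.800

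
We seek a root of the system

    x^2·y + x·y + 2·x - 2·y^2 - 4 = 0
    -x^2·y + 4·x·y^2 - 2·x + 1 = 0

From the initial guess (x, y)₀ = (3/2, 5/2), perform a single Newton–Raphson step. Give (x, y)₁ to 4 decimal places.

(1.3319, 1.5173)

At (3/2, 5/2): F = (-4.1250, 29.8750).
Jacobian J = [[2·x·y + y + 2, x^2 + x - 4·y], [-2·x·y + 4·y^2 - 2, -x^2 + 8·x·y]].
At the point, J = [[12.0000, -6.2500], [15.5000, 27.7500]] (det J = 429.8750).
Solving J·Δ = −F gives Δ = (-0.1681, -0.9827).
Then the next iterate is (x, y)₁ = (1.3319, 1.5173).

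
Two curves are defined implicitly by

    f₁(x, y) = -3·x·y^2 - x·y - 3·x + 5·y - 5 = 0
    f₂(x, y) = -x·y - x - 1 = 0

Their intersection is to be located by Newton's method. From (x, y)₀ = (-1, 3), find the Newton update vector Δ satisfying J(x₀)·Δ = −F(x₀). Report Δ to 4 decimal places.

At (-1, 3): F = (43.0000, 3.0000).
Jacobian J = [[-3·y^2 - y - 3, -6·x·y - x + 5], [-y - 1, -x]].
At the point, J = [[-33.0000, 24.0000], [-4.0000, 1.0000]] (det J = 63.0000).
Solving J·Δ = −F gives Δ = (0.4603, -1.1587).

(0.4603, -1.1587)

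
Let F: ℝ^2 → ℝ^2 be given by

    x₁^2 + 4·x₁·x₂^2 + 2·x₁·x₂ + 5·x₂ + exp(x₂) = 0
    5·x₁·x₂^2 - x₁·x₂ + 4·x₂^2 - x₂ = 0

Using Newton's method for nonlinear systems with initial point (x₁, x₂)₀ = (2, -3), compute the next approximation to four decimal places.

(2.9105, -0.9459)

At (2, -3): F = (49.049787, 135.0000).
Jacobian J = [[2·x₁ + 4·x₂^2 + 2·x₂, 8·x₁·x₂ + 2·x₁ + exp(x₂) + 5], [5·x₂^2 - x₂, 10·x₁·x₂ - x₁ + 8·x₂ - 1]].
At the point, J = [[34.0000, -38.950213], [48.0000, -87.0000]] (det J = -1088.389779).
Solving J·Δ = −F gives Δ = (0.9105, 2.0541).
Then the next iterate is (x₁, x₂)₁ = (2.9105, -0.9459).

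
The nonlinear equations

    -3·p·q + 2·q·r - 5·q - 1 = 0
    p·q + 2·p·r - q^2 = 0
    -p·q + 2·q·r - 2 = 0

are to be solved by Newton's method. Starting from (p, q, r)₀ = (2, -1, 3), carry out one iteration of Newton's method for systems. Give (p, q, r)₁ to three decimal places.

At (2, -1, 3): F = (4.000, 9.000, -6.000).
Jacobian J = [[-3·q, -3·p + 2·r - 5, 2·q], [q + 2·r, p - 2·q, 2·p], [-q, -p + 2·r, 2·q]].
At the point, J = [[3.000, -5.000, -2.000], [5.000, 4.000, 4.000], [1.000, 4.000, -2.000]] (det J = -174.000).
Solving J·Δ = −F gives Δ = (-1.069, 0.874, -1.787).
Then the next iterate is (p, q, r)₁ = (0.931, -0.126, 1.213).

(0.931, -0.126, 1.213)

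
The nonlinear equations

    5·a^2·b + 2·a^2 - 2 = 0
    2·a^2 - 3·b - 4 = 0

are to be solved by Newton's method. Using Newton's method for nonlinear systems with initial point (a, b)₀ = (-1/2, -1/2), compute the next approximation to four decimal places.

(-9.3750, 4.7500)

At (-1/2, -1/2): F = (-2.1250, -2.0000).
Jacobian J = [[10·a·b + 4·a, 5·a^2], [4·a, -3]].
At the point, J = [[0.5000, 1.2500], [-2.0000, -3.0000]] (det J = 1.0000).
Solving J·Δ = −F gives Δ = (-8.8750, 5.2500).
Then the next iterate is (a, b)₁ = (-9.3750, 4.7500).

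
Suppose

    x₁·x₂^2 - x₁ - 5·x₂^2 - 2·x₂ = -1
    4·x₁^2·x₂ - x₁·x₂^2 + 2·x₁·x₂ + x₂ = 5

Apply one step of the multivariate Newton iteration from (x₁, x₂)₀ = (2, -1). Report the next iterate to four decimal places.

(1.1842, -0.5000)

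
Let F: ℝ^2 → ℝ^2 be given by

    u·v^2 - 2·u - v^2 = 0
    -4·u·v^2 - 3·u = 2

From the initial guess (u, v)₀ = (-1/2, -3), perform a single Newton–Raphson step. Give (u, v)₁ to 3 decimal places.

(-0.472, -1.633)

At (-1/2, -3): F = (-12.500, 17.500).
Jacobian J = [[v^2 - 2, 2·u·v - 2·v], [-4·v^2 - 3, -8·u·v]].
At the point, J = [[7.000, 9.000], [-39.000, -12.000]] (det J = 267.000).
Solving J·Δ = −F gives Δ = (0.028, 1.367).
Then the next iterate is (u, v)₁ = (-0.472, -1.633).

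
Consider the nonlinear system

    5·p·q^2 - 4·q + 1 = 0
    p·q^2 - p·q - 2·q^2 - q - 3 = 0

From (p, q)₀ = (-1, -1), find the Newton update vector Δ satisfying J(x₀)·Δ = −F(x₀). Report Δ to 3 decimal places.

(-2.000, 1.667)

At (-1, -1): F = (0.000, -6.000).
Jacobian J = [[5·q^2, 10·p·q - 4], [q^2 - q, 2·p·q - p - 4·q - 1]].
At the point, J = [[5.000, 6.000], [2.000, 6.000]] (det J = 18.000).
Solving J·Δ = −F gives Δ = (-2.000, 1.667).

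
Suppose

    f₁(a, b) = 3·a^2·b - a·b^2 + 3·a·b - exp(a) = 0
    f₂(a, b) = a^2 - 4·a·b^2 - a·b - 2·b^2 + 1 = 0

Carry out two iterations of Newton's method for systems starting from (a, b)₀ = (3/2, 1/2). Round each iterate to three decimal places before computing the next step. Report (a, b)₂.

(0.981, 0.498)

At (3/2, 1/2): F = (0.76831, 0.500).
Jacobian J = [[6·a·b - b^2 + 3·b - exp(a), 3·a^2 - 2·a·b + 3·a], [2·a - 4·b^2 - b, -8·a·b - a - 4·b]].
At the point, J = [[1.26831, 9.750], [1.500, -9.500]] (det J = -26.67395).
Solving J·Δ = −F gives Δ = (-0.456, -0.019).
Then the next iterate is (a, b)₁ = (1.044, 0.481).
Round to (1.044, 0.481) and repeat: F = (-0.00283, 0.15889), J = [[1.38407, 5.39748], [0.68156, -6.98531]].
Δ = (-0.063, 0.017), so (a, b)₂ = (0.981, 0.498).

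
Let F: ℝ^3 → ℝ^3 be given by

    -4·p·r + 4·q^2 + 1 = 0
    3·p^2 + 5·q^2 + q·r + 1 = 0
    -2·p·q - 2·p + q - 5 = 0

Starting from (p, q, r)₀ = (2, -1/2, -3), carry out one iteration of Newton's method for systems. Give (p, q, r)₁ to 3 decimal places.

At (2, -1/2, -3): F = (26.000, 15.750, -7.500).
Jacobian J = [[-4·r, 8·q, -4·p], [6·p, 10·q + r, q], [-2·q - 2, -2·p + 1, 0]].
At the point, J = [[12.000, -4.000, -8.000], [12.000, -8.000, -0.500], [-1.000, -3.000, 0.000]] (det J = 332.000).
Solving J·Δ = −F gives Δ = (-2.422, -1.693, 0.464).
Then the next iterate is (p, q, r)₁ = (-0.422, -2.193, -2.536).

(-0.422, -2.193, -2.536)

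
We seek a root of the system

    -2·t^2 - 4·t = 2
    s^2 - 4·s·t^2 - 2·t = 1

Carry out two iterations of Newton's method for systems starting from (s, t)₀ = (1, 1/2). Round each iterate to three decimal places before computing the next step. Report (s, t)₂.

(-0.269, -0.625)

At (1, 1/2): F = (-4.500, -2.000).
Jacobian J = [[0, -4·t - 4], [2·s - 4·t^2, -8·s·t - 2]].
At the point, J = [[0.000, -6.000], [1.000, -6.000]] (det J = 6.000).
Solving J·Δ = −F gives Δ = (-2.500, -0.750).
Then the next iterate is (s, t)₁ = (-1.500, -0.250).
Round to (-1.500, -0.250) and repeat: F = (-1.125, 2.125), J = [[0.000, -3.000], [-3.250, -5.000]].
Δ = (1.231, -0.375), so (s, t)₂ = (-0.269, -0.625).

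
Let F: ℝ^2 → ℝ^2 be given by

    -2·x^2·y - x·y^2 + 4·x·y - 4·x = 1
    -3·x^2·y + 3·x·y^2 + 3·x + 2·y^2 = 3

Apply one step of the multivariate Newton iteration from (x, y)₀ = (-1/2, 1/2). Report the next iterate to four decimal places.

At (-1/2, 1/2): F = (-0.1250, -4.7500).
Jacobian J = [[-4·x·y - y^2 + 4·y - 4, -2·x^2 - 2·x·y + 4·x], [-6·x·y + 3·y^2 + 3, -3·x^2 + 6·x·y + 4·y]].
At the point, J = [[-1.2500, -2.0000], [5.2500, -0.2500]] (det J = 10.8125).
Solving J·Δ = −F gives Δ = (0.8757, -0.6098).
Then the next iterate is (x, y)₁ = (0.3757, -0.1098).

(0.3757, -0.1098)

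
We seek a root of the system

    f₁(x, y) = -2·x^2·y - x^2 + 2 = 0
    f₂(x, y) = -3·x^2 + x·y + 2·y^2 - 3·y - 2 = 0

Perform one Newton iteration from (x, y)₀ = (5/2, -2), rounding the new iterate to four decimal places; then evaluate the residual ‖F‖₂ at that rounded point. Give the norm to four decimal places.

7.2195

At (5/2, -2): F = (20.7500, -11.7500).
Jacobian J = [[-4·x·y - 2·x, -2·x^2], [-6·x + y, x + 4·y - 3]].
At the point, J = [[15.0000, -12.5000], [-17.0000, -8.5000]] (det J = -340.0000).
Solving J·Δ = −F gives Δ = (-0.9507, 0.5191).
Then the next iterate is (x, y)₁ = (1.5493, -1.4809).
Re-evaluating at (1.5493, -1.4809): F = (6.708968, -2.666520), so ‖F‖₂ = 7.2195.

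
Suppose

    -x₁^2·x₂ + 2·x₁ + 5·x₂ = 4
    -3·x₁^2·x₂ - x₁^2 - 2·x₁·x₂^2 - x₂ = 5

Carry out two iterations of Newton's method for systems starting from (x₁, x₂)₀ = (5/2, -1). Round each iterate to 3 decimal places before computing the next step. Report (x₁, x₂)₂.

(2.156, -0.860)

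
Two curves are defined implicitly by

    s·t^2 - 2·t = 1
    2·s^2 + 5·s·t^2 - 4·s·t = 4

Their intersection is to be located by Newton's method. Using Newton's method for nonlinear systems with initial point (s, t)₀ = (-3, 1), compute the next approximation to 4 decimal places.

(-1.1509, 0.4811)

At (-3, 1): F = (-6.0000, 11.0000).
Jacobian J = [[t^2, 2·s·t - 2], [4·s + 5·t^2 - 4·t, 10·s·t - 4·s]].
At the point, J = [[1.0000, -8.0000], [-11.0000, -18.0000]] (det J = -106.0000).
Solving J·Δ = −F gives Δ = (1.8491, -0.5189).
Then the next iterate is (s, t)₁ = (-1.1509, 0.4811).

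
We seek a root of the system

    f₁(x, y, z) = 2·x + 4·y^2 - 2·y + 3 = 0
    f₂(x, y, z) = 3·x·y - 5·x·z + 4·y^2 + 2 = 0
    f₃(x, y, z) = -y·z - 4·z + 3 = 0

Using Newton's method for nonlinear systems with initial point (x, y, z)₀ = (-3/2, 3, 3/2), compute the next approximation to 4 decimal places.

(24.6795, -0.7436, 1.2308)

At (-3/2, 3, 3/2): F = (30.0000, 35.7500, -7.5000).
Jacobian J = [[2, 8·y - 2, 0], [3·y - 5·z, 3·x + 8·y, -5·x], [0, -z, -y - 4]].
At the point, J = [[2.0000, 22.0000, 0.0000], [1.5000, 19.5000, 7.5000], [0.0000, -1.5000, -7.0000]] (det J = -19.5000).
Solving J·Δ = −F gives Δ = (26.1795, -3.7436, -0.2692).
Then the next iterate is (x, y, z)₁ = (24.6795, -0.7436, 1.2308).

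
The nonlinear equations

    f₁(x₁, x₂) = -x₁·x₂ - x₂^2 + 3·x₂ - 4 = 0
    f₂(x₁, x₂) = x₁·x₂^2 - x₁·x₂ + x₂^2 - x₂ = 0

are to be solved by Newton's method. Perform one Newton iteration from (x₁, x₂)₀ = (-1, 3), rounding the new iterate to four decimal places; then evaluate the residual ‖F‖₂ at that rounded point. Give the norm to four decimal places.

At (-1, 3): F = (-1.0000, 0.0000).
Jacobian J = [[-x₂, -x₁ - 2·x₂ + 3], [x₂^2 - x₂, 2·x₁·x₂ - x₁ + 2·x₂ - 1]].
At the point, J = [[-3.0000, -2.0000], [6.0000, 0.0000]] (det J = 12.0000).
Solving J·Δ = −F gives Δ = (0.0000, -0.5000).
Then the next iterate is (x₁, x₂)₁ = (-1.0000, 2.5000).
Re-evaluating at (-1.0000, 2.5000): F = (-0.2500, 0.0000), so ‖F‖₂ = 0.2500.

0.2500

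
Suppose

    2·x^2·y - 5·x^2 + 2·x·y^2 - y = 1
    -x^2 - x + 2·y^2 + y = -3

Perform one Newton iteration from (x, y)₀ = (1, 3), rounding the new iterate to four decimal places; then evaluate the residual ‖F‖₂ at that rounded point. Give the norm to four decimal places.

5.3170

At (1, 3): F = (15.0000, 22.0000).
Jacobian J = [[4·x·y - 10·x + 2·y^2, 2·x^2 + 4·x·y - 1], [-2·x - 1, 4·y + 1]].
At the point, J = [[20.0000, 13.0000], [-3.0000, 13.0000]] (det J = 299.0000).
Solving J·Δ = −F gives Δ = (0.3043, -1.6221).
Then the next iterate is (x, y)₁ = (1.3043, 1.3779).
Re-evaluating at (1.3043, 1.3779): F = (-1.243020, 5.169618), so ‖F‖₂ = 5.3170.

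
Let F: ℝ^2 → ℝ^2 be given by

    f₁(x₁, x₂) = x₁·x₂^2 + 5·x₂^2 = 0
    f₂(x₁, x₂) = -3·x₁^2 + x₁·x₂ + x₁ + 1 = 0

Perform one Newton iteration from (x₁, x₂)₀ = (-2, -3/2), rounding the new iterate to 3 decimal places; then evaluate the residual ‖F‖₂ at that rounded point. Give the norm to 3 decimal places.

At (-2, -3/2): F = (6.750, -10.000).
Jacobian J = [[x₂^2, 2·x₁·x₂ + 10·x₂], [-6·x₁ + x₂ + 1, x₁]].
At the point, J = [[2.250, -9.000], [11.500, -2.000]] (det J = 99.000).
Solving J·Δ = −F gives Δ = (1.045, 1.011).
Then the next iterate is (x₁, x₂)₁ = (-0.955, -0.489).
Re-evaluating at (-0.955, -0.489): F = (0.96724, -2.22408), so ‖F‖₂ = 2.425.

2.425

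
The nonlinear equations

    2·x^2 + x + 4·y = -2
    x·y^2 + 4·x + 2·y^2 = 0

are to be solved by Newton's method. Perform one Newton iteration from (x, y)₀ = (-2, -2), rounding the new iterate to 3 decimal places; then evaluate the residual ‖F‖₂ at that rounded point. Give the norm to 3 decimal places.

At (-2, -2): F = (0.000, -8.000).
Jacobian J = [[4·x + 1, 4], [y^2 + 4, 2·x·y + 4·y]].
At the point, J = [[-7.000, 4.000], [8.000, 0.000]] (det J = -32.000).
Solving J·Δ = −F gives Δ = (1.000, 1.750).
Then the next iterate is (x, y)₁ = (-1.000, -0.250).
Re-evaluating at (-1.000, -0.250): F = (2.000, -3.93750), so ‖F‖₂ = 4.416.

4.416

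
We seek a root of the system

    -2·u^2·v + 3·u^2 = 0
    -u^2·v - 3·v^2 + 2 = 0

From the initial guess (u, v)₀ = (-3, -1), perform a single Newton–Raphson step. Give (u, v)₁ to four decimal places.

(-2.5000, 0.6667)

At (-3, -1): F = (45.0000, 8.0000).
Jacobian J = [[-4·u·v + 6·u, -2·u^2], [-2·u·v, -u^2 - 6·v]].
At the point, J = [[-30.0000, -18.0000], [-6.0000, -3.0000]] (det J = -18.0000).
Solving J·Δ = −F gives Δ = (0.5000, 1.6667).
Then the next iterate is (u, v)₁ = (-2.5000, 0.6667).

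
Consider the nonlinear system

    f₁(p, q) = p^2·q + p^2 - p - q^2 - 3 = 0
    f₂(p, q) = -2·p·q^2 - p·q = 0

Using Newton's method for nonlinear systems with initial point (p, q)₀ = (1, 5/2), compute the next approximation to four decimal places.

(1.1131, 0.9821)

At (1, 5/2): F = (-6.7500, -15.0000).
Jacobian J = [[2·p·q + 2·p - 1, p^2 - 2·q], [-2·q^2 - q, -4·p·q - p]].
At the point, J = [[6.0000, -4.0000], [-15.0000, -11.0000]] (det J = -126.0000).
Solving J·Δ = −F gives Δ = (0.1131, -1.5179).
Then the next iterate is (p, q)₁ = (1.1131, 0.9821).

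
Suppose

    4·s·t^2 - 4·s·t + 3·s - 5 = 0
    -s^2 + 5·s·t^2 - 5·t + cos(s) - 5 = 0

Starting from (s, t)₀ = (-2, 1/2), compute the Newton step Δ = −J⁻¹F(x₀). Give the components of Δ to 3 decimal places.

At (-2, 1/2): F = (-9.000, -14.41615).
Jacobian J = [[4·t^2 - 4·t + 3, 8·s·t - 4·s], [-2·s + 5·t^2 - sin(s), 10·s·t - 5]].
At the point, J = [[2.000, 0.000], [6.15930, -15.000]] (det J = -30.000).
Solving J·Δ = −F gives Δ = (4.500, 0.887).

(4.500, 0.887)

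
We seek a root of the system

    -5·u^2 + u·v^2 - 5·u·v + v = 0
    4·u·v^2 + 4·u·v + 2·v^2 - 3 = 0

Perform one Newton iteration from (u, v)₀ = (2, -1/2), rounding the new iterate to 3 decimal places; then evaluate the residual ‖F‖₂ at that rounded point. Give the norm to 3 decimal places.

At (2, -1/2): F = (-15.000, -4.500).
Jacobian J = [[-10·u + v^2 - 5·v, 2·u·v - 5·u + 1], [4·v^2 + 4·v, 8·u·v + 4·u + 4·v]].
At the point, J = [[-17.250, -11.000], [-1.000, -2.000]] (det J = 23.500).
Solving J·Δ = −F gives Δ = (0.830, -2.665).
Then the next iterate is (u, v)₁ = (2.830, -3.165).
Re-evaluating at (2.830, -3.165): F = (29.92400, 94.60164), so ‖F‖₂ = 99.222.

99.222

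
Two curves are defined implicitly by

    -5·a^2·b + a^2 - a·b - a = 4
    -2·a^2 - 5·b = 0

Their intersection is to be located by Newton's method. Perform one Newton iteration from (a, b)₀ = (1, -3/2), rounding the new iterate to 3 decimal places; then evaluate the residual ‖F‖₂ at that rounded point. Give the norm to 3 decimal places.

0.807

At (1, -3/2): F = (5.000, 5.500).
Jacobian J = [[-10·a·b + 2·a - b - 1, -5·a^2 - a], [-4·a, -5]].
At the point, J = [[17.500, -6.000], [-4.000, -5.000]] (det J = -111.500).
Solving J·Δ = −F gives Δ = (0.072, 1.043).
Then the next iterate is (a, b)₁ = (1.072, -0.457).
Re-evaluating at (1.072, -0.457): F = (-0.80703, -0.01337), so ‖F‖₂ = 0.807.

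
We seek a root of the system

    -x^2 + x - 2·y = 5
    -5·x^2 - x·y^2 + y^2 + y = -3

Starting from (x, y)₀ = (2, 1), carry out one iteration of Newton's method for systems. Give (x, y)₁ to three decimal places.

(1.359, -2.538)

At (2, 1): F = (-9.000, -17.000).
Jacobian J = [[-2·x + 1, -2], [-10·x - y^2, -2·x·y + 2·y + 1]].
At the point, J = [[-3.000, -2.000], [-21.000, -1.000]] (det J = -39.000).
Solving J·Δ = −F gives Δ = (-0.641, -3.538).
Then the next iterate is (x, y)₁ = (1.359, -2.538).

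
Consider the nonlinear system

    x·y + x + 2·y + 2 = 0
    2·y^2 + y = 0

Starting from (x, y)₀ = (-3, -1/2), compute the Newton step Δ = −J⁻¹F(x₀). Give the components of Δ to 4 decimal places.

At (-3, -1/2): F = (-0.5000, 0.0000).
Jacobian J = [[y + 1, x + 2], [0, 4·y + 1]].
At the point, J = [[0.5000, -1.0000], [0.0000, -1.0000]] (det J = -0.5000).
Solving J·Δ = −F gives Δ = (1.0000, 0.0000).

(1.0000, 0.0000)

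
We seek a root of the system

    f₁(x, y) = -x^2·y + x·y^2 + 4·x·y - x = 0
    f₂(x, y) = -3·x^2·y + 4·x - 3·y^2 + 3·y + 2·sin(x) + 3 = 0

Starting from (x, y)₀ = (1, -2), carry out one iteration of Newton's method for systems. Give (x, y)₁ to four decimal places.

(8.7387, -12.7387)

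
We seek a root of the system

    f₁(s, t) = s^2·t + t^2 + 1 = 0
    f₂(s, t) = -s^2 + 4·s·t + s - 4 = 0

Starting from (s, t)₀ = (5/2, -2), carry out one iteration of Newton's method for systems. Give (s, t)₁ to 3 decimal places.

At (5/2, -2): F = (-7.500, -27.750).
Jacobian J = [[2·s·t, s^2 + 2·t], [-2·s + 4·t + 1, 4·s]].
At the point, J = [[-10.000, 2.250], [-12.000, 10.000]] (det J = -73.000).
Solving J·Δ = −F gives Δ = (-0.172, 2.568).
Then the next iterate is (s, t)₁ = (2.328, 0.568).

(2.328, 0.568)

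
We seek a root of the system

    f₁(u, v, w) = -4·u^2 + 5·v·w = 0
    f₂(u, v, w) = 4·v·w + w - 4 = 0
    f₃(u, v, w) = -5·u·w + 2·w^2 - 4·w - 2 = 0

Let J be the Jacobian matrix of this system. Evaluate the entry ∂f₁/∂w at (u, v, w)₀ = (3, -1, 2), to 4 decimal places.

∂f₁/∂w = 5·v.
At (3, -1, 2) this is -5.0000.

-5.0000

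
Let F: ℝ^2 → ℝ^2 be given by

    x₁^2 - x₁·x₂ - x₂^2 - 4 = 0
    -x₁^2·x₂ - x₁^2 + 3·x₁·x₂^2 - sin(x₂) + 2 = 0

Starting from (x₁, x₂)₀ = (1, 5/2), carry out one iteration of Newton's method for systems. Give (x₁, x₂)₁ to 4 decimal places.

At (1, 5/2): F = (-11.7500, 16.651528).
Jacobian J = [[2·x₁ - x₂, -x₁ - 2·x₂], [-2·x₁·x₂ - 2·x₁ + 3·x₂^2, -x₁^2 + 6·x₁·x₂ - cos(x₂)]].
At the point, J = [[-0.5000, -6.0000], [11.7500, 14.801144]] (det J = 63.099428).
Solving J·Δ = −F gives Δ = (1.1728, -2.0561).
Then the next iterate is (x₁, x₂)₁ = (2.1728, 0.4439).

(2.1728, 0.4439)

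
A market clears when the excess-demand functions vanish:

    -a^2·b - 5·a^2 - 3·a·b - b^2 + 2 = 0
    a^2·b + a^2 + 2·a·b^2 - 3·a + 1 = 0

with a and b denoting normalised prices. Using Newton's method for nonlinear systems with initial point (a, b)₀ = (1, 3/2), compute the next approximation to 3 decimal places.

At (1, 3/2): F = (-11.250, 5.000).
Jacobian J = [[-2·a·b - 10·a - 3·b, -a^2 - 3·a - 2·b], [2·a·b + 2·a + 2·b^2 - 3, a^2 + 4·a·b]].
At the point, J = [[-17.500, -7.000], [6.500, 7.000]] (det J = -77.000).
Solving J·Δ = −F gives Δ = (-0.568, -0.187).
Then the next iterate is (a, b)₁ = (0.432, 1.313).

(0.432, 1.313)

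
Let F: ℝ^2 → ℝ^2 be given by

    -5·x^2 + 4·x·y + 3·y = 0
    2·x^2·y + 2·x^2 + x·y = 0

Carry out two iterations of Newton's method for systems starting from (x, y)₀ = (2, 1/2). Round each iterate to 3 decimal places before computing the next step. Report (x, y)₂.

At (2, 1/2): F = (-14.500, 13.000).
Jacobian J = [[-10·x + 4·y, 4·x + 3], [4·x·y + 4·x + y, 2·x^2 + x]].
At the point, J = [[-18.000, 11.000], [12.500, 10.000]] (det J = -317.500).
Solving J·Δ = −F gives Δ = (-0.907, -0.166).
Then the next iterate is (x, y)₁ = (1.093, 0.334).
Round to (1.093, 0.334) and repeat: F = (-3.51100, 3.55239), J = [[-9.594, 7.372], [6.16625, 3.48230]].
Δ = (-0.487, -0.158), so (x, y)₂ = (0.606, 0.176).

(0.606, 0.176)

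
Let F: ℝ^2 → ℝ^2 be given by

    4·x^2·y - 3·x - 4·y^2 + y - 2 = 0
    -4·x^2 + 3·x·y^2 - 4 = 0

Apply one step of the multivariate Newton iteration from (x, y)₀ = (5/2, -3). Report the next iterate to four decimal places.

(1.0382, -2.3718)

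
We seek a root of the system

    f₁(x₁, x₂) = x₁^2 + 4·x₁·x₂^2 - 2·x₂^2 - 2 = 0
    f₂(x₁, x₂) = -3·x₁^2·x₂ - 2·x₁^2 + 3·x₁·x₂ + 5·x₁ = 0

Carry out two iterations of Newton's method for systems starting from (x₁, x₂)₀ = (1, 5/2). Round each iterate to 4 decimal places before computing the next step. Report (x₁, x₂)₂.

At (1, 5/2): F = (11.5000, 3.0000).
Jacobian J = [[2·x₁ + 4·x₂^2, 8·x₁·x₂ - 4·x₂], [-6·x₁·x₂ - 4·x₁ + 3·x₂ + 5, -3·x₁^2 + 3·x₁]].
At the point, J = [[27.0000, 10.0000], [-6.5000, 0.0000]] (det J = 65.0000).
Solving J·Δ = −F gives Δ = (0.4615, -2.3962).
Then the next iterate is (x₁, x₂)₁ = (1.4615, 0.1038).
Round to (1.4615, 0.1038) and repeat: F = (0.177421, 2.825502), J = [[2.966098, 0.798430], [-1.444822, -2.023447]].
Δ = (-0.5394, 1.7815), so (x₁, x₂)₂ = (0.9221, 1.8853).

(0.9221, 1.8853)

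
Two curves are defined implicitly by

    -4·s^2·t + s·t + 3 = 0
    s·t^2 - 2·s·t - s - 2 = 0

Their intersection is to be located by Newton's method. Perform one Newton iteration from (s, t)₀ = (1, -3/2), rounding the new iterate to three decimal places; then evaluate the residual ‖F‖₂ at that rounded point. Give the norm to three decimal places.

3.068

At (1, -3/2): F = (7.500, 2.250).
Jacobian J = [[-8·s·t + t, -4·s^2 + s], [t^2 - 2·t - 1, 2·s·t - 2·s]].
At the point, J = [[10.500, -3.000], [4.250, -5.000]] (det J = -39.750).
Solving J·Δ = −F gives Δ = (-0.774, -0.208).
Then the next iterate is (s, t)₁ = (0.226, -1.708).
Re-evaluating at (0.226, -1.708): F = (2.96294, -0.79468), so ‖F‖₂ = 3.068.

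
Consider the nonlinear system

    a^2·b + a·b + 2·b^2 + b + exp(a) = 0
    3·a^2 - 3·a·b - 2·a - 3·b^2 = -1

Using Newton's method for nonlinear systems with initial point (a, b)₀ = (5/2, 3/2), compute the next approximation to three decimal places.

(1.537, 0.807)

At (5/2, 3/2): F = (31.30749, -3.250).
Jacobian J = [[2·a·b + b + exp(a), a^2 + a + 4·b + 1], [6·a - 3·b - 2, -3·a - 6·b]].
At the point, J = [[21.18249, 15.750], [8.500, -16.500]] (det J = -483.38615).
Solving J·Δ = −F gives Δ = (-0.963, -0.693).
Then the next iterate is (a, b)₁ = (1.537, 0.807).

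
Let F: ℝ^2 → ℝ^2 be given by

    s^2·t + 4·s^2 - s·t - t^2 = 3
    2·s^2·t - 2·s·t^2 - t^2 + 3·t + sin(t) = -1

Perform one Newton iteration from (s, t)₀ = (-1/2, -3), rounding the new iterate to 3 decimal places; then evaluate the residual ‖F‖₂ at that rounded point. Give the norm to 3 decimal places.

4.085

At (-1/2, -3): F = (-13.250, -9.64112).
Jacobian J = [[2·s·t + 8·s - t, s^2 - s - 2·t], [4·s·t - 2·t^2, 2·s^2 - 4·s·t - 2·t + cos(t) + 3]].
At the point, J = [[2.000, 6.750], [-12.000, 2.51001]] (det J = 86.02002).
Solving J·Δ = −F gives Δ = (-0.370, 2.073).
Then the next iterate is (s, t)₁ = (-0.870, -0.927).
Re-evaluating at (-0.870, -0.927): F = (-2.33987, -3.34821), so ‖F‖₂ = 4.085.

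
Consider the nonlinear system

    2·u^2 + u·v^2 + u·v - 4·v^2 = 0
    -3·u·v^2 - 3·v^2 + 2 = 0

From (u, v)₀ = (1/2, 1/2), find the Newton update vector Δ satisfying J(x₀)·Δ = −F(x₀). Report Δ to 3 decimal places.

(0.218, 0.158)

At (1/2, 1/2): F = (-0.125, 0.875).
Jacobian J = [[4·u + v^2 + v, 2·u·v + u - 8·v], [-3·v^2, -6·u·v - 6·v]].
At the point, J = [[2.750, -3.000], [-0.750, -4.500]] (det J = -14.625).
Solving J·Δ = −F gives Δ = (0.218, 0.158).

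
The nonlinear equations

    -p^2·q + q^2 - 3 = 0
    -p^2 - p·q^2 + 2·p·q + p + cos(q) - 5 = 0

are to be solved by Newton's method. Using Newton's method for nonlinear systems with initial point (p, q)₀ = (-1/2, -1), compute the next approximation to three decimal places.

At (-1/2, -1): F = (-1.750, -3.70970).
Jacobian J = [[-2·p·q, -p^2 + 2·q], [-2·p - q^2 + 2·q + 1, -2·p·q + 2·p - sin(q)]].
At the point, J = [[-1.000, -2.250], [-1.000, -1.15853]] (det J = -1.09147).
Solving J·Δ = −F gives Δ = (-5.790, 1.795).
Then the next iterate is (p, q)₁ = (-6.290, 0.795).

(-6.290, 0.795)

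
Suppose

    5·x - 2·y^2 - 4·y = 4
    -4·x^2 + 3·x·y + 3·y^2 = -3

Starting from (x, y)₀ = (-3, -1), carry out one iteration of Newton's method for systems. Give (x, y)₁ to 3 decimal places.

(0.400, 2.360)

At (-3, -1): F = (-17.000, -21.000).
Jacobian J = [[5, -4·y - 4], [-8·x + 3·y, 3·x + 6·y]].
At the point, J = [[5.000, 0.000], [21.000, -15.000]] (det J = -75.000).
Solving J·Δ = −F gives Δ = (3.400, 3.360).
Then the next iterate is (x, y)₁ = (0.400, 2.360).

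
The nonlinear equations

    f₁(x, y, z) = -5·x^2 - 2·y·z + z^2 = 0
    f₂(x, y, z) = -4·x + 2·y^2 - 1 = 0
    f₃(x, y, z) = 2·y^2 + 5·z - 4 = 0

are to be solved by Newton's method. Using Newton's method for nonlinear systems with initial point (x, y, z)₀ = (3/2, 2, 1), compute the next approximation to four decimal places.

At (3/2, 2, 1): F = (-14.2500, 1.0000, 9.0000).
Jacobian J = [[-10·x, -2·z, -2·y + 2·z], [-4, 4·y, 0], [0, 4·y, 5]].
At the point, J = [[-15.0000, -2.0000, -2.0000], [-4.0000, 8.0000, 0.0000], [0.0000, 8.0000, 5.0000]] (det J = -576.0000).
Solving J·Δ = −F gives Δ = (-0.7500, -0.5000, -1.0000).
Then the next iterate is (x, y, z)₁ = (0.7500, 1.5000, 0.0000).

(0.7500, 1.5000, 0.0000)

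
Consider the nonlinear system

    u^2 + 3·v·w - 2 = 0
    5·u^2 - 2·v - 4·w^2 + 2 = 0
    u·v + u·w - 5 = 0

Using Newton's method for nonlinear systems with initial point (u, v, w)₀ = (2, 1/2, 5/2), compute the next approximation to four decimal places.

(2.2011, -0.3920, 2.5903)

At (2, 1/2, 5/2): F = (5.7500, -4.0000, 1.0000).
Jacobian J = [[2·u, 3·w, 3·v], [10·u, -2, -8·w], [v + w, u, u]].
At the point, J = [[4.0000, 7.5000, 1.5000], [20.0000, -2.0000, -20.0000], [3.0000, 2.0000, 2.0000]] (det J = -537.0000).
Solving J·Δ = −F gives Δ = (0.2011, -0.8920, 0.0903).
Then the next iterate is (u, v, w)₁ = (2.2011, -0.3920, 2.5903).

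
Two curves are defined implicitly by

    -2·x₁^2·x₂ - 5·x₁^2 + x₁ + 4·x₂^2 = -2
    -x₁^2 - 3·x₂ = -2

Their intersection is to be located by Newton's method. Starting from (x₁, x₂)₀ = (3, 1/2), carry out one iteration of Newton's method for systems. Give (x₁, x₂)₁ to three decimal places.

(1.810, 0.048)

At (3, 1/2): F = (-48.000, -8.500).
Jacobian J = [[-4·x₁·x₂ - 10·x₁ + 1, -2·x₁^2 + 8·x₂], [-2·x₁, -3]].
At the point, J = [[-35.000, -14.000], [-6.000, -3.000]] (det J = 21.000).
Solving J·Δ = −F gives Δ = (-1.190, -0.452).
Then the next iterate is (x₁, x₂)₁ = (1.810, 0.048).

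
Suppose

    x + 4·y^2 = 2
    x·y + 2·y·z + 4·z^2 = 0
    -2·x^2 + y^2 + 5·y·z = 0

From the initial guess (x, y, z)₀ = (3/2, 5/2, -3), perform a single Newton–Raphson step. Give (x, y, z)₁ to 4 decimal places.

(0.5315, 1.3234, -1.5461)

At (3/2, 5/2, -3): F = (24.5000, 24.7500, -35.7500).
Jacobian J = [[1, 8·y, 0], [y, x + 2·z, 2·y + 8·z], [-4·x, 2·y + 5·z, 5·y]].
At the point, J = [[1.0000, 20.0000, 0.0000], [2.5000, -4.5000, -19.0000], [-6.0000, -10.0000, 12.5000]] (det J = 1408.7500).
Solving J·Δ = −F gives Δ = (-0.9685, -1.1766, 1.4539).
Then the next iterate is (x, y, z)₁ = (0.5315, 1.3234, -1.5461).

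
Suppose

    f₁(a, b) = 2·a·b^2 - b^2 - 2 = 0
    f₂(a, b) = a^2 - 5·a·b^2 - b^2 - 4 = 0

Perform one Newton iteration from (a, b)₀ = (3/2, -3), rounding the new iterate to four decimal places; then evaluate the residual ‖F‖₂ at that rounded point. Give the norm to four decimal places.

15.7682

At (3/2, -3): F = (16.0000, -78.2500).
Jacobian J = [[2·b^2, 4·a·b - 2·b], [2·a - 5·b^2, -10·a·b - 2·b]].
At the point, J = [[18.0000, -12.0000], [-42.0000, 51.0000]] (det J = 414.0000).
Solving J·Δ = −F gives Δ = (0.2971, 1.7790).
Then the next iterate is (a, b)₁ = (1.7971, -1.2210).
Re-evaluating at (1.7971, -1.2210): F = (1.867540, -15.657224), so ‖F‖₂ = 15.7682.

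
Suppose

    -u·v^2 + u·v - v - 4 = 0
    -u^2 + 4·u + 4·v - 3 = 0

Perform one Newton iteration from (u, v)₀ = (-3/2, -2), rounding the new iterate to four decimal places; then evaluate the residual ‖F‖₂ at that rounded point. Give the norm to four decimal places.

46.2855

At (-3/2, -2): F = (7.0000, -19.2500).
Jacobian J = [[-v^2 + v, -2·u·v + u - 1], [-2·u + 4, 4]].
At the point, J = [[-6.0000, -8.5000], [7.0000, 4.0000]] (det J = 35.5000).
Solving J·Δ = −F gives Δ = (3.8204, -1.8732).
Then the next iterate is (u, v)₁ = (2.3204, -3.8732).
Re-evaluating at (2.3204, -3.8732): F = (-43.924067, -14.595456), so ‖F‖₂ = 46.2855.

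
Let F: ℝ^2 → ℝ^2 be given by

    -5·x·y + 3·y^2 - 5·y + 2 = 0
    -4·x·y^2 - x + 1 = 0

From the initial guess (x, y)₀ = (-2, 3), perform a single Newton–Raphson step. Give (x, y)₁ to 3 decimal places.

At (-2, 3): F = (44.000, 75.000).
Jacobian J = [[-5·y, -5·x + 6·y - 5], [-4·y^2 - 1, -8·x·y]].
At the point, J = [[-15.000, 23.000], [-37.000, 48.000]] (det J = 131.000).
Solving J·Δ = −F gives Δ = (-2.954, -3.840).
Then the next iterate is (x, y)₁ = (-4.954, -0.840).

(-4.954, -0.840)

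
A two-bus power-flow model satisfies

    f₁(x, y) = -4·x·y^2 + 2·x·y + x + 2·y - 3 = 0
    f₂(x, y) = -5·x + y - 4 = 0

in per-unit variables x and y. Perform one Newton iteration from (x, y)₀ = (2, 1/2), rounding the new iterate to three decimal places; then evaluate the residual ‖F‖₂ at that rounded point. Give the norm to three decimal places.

0.000

At (2, 1/2): F = (0.000, -13.500).
Jacobian J = [[-4·y^2 + 2·y + 1, -8·x·y + 2·x + 2], [-5, 1]].
At the point, J = [[1.000, -2.000], [-5.000, 1.000]] (det J = -9.000).
Solving J·Δ = −F gives Δ = (-3.000, -1.500).
Then the next iterate is (x, y)₁ = (-1.000, -1.000).
Re-evaluating at (-1.000, -1.000): F = (0.000, 0.000), so ‖F‖₂ = 0.000.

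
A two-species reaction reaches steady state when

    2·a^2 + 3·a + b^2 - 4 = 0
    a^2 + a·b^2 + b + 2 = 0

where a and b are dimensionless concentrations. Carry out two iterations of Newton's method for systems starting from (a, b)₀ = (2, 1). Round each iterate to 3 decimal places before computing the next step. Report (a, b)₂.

(0.893, -2.582)

At (2, 1): F = (11.000, 9.000).
Jacobian J = [[4·a + 3, 2·b], [2·a + b^2, 2·a·b + 1]].
At the point, J = [[11.000, 2.000], [5.000, 5.000]] (det J = 45.000).
Solving J·Δ = −F gives Δ = (-0.822, -0.978).
Then the next iterate is (a, b)₁ = (1.178, 0.022).
Round to (1.178, 0.022) and repeat: F = (2.30985, 3.41025), J = [[7.712, 0.044], [2.35648, 1.05183]].
Δ = (-0.285, -2.604), so (a, b)₂ = (0.893, -2.582).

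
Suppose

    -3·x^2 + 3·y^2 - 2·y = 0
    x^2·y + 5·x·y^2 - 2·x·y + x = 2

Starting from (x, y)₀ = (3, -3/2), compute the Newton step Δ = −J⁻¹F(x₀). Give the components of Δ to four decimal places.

(-1.2819, 0.5295)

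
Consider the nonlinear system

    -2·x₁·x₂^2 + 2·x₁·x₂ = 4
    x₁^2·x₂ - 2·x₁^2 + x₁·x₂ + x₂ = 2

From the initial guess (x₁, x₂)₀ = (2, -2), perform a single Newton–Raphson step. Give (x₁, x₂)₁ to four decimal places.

(0.9710, -1.2174)

At (2, -2): F = (-28.0000, -24.0000).
Jacobian J = [[-2·x₂^2 + 2·x₂, -4·x₁·x₂ + 2·x₁], [2·x₁·x₂ - 4·x₁ + x₂, x₁^2 + x₁ + 1]].
At the point, J = [[-12.0000, 20.0000], [-18.0000, 7.0000]] (det J = 276.0000).
Solving J·Δ = −F gives Δ = (-1.0290, 0.7826).
Then the next iterate is (x₁, x₂)₁ = (0.9710, -1.2174).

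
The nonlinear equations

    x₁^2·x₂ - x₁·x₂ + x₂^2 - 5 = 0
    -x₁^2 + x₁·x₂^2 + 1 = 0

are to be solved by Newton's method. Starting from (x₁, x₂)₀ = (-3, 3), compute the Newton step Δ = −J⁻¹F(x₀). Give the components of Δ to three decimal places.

(0.833, -1.250)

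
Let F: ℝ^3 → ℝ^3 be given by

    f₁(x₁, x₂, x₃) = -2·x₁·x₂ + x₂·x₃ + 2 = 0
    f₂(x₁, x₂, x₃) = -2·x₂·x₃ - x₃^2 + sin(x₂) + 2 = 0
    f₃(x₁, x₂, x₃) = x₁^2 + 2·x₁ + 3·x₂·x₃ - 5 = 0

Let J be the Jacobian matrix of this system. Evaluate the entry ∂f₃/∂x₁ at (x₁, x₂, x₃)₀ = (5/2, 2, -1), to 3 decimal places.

∂f₃/∂x₁ = 2·x₁ + 2.
At (5/2, 2, -1) this is 7.000.

7.000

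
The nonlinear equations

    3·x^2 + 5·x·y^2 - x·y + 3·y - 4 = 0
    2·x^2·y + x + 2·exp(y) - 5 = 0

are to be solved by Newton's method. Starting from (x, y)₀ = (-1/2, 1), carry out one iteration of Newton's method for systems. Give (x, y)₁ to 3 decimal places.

(2.363, 1.409)

At (-1/2, 1): F = (-2.250, 0.43656).
Jacobian J = [[6·x + 5·y^2 - y, 10·x·y - x + 3], [4·x·y + 1, 2·x^2 + 2·exp(y)]].
At the point, J = [[1.000, -1.500], [-1.000, 5.93656]] (det J = 4.43656).
Solving J·Δ = −F gives Δ = (2.863, 0.409).
Then the next iterate is (x, y)₁ = (2.363, 1.409).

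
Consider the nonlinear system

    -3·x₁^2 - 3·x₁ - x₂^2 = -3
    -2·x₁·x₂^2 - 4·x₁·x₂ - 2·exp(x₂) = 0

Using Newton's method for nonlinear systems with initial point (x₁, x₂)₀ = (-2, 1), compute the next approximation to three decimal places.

At (-2, 1): F = (-4.000, 6.56344).
Jacobian J = [[-6·x₁ - 3, -2·x₂], [-2·x₂^2 - 4·x₂, -4·x₁·x₂ - 4·x₁ - 2·exp(x₂)]].
At the point, J = [[9.000, -2.000], [-6.000, 10.56344]] (det J = 83.07093).
Solving J·Δ = −F gives Δ = (0.351, -0.422).
Then the next iterate is (x₁, x₂)₁ = (-1.649, 0.578).

(-1.649, 0.578)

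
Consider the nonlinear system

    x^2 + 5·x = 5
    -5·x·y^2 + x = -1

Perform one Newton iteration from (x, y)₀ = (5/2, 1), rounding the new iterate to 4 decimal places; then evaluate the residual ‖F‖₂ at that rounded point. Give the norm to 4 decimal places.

At (5/2, 1): F = (13.7500, -9.0000).
Jacobian J = [[2·x + 5, 0], [-5·y^2 + 1, -10·x·y]].
At the point, J = [[10.0000, 0.0000], [-4.0000, -25.0000]] (det J = -250.0000).
Solving J·Δ = −F gives Δ = (-1.3750, -0.1400).
Then the next iterate is (x, y)₁ = (1.1250, 0.8600).
Re-evaluating at (1.1250, 0.8600): F = (1.890625, -2.035250), so ‖F‖₂ = 2.7779.

2.7779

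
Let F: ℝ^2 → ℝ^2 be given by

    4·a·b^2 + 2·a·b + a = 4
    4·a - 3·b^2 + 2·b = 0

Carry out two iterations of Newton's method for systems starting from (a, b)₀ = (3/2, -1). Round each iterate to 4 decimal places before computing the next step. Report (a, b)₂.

(1.2863, -1.0181)

At (3/2, -1): F = (0.5000, 1.0000).
Jacobian J = [[4·b^2 + 2·b + 1, 8·a·b + 2·a], [4, -6·b + 2]].
At the point, J = [[3.0000, -9.0000], [4.0000, 8.0000]] (det J = 60.0000).
Solving J·Δ = −F gives Δ = (-0.2167, -0.0167).
Then the next iterate is (a, b)₁ = (1.2833, -1.0167).
Round to (1.2833, -1.0167) and repeat: F = (-0.020082, -0.001237), J = [[3.101316, -7.871249], [4.0000, 8.1002]].
Δ = (0.0030, -0.0014), so (a, b)₂ = (1.2863, -1.0181).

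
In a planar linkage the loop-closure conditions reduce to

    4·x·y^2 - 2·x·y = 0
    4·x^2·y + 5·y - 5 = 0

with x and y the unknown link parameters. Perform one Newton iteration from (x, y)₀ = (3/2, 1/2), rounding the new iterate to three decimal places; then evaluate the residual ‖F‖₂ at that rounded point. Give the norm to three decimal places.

At (3/2, 1/2): F = (0.000, 2.000).
Jacobian J = [[4·y^2 - 2·y, 8·x·y - 2·x], [8·x·y, 4·x^2 + 5]].
At the point, J = [[0.000, 3.000], [6.000, 14.000]] (det J = -18.000).
Solving J·Δ = −F gives Δ = (-0.333, 0.000).
Then the next iterate is (x, y)₁ = (1.167, 0.500).
Re-evaluating at (1.167, 0.500): F = (0.000, 0.22378), so ‖F‖₂ = 0.224.

0.224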